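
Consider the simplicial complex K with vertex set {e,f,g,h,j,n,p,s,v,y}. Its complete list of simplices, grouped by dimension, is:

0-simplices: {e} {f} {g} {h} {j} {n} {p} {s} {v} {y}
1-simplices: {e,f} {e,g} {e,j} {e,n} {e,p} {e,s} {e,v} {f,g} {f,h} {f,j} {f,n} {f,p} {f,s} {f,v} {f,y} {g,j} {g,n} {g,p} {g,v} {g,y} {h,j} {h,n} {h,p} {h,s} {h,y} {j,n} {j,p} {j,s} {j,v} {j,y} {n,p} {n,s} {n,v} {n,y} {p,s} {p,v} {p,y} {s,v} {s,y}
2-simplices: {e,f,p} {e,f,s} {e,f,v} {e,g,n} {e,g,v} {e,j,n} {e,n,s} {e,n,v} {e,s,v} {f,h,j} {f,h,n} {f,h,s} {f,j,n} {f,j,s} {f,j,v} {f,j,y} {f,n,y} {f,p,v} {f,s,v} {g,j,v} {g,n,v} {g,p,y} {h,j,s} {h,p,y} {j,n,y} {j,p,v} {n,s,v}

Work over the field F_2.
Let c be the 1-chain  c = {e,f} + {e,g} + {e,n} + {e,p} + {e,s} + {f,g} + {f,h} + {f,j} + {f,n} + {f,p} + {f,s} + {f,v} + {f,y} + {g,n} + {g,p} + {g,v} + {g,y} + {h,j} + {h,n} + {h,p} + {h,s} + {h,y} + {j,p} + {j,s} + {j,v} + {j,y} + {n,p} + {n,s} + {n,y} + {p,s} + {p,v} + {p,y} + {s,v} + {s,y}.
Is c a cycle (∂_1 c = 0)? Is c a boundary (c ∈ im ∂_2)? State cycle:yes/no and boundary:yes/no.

cycle:no boundary:no

n_0=10 n_1=39 n_2=27  [Z2]
∂1: piv[ef,eg,ej,en,ep,es,ev,fh,fy] rk=9  ker:fg,fj,fn,fp,fs,fv,gj,gn,gp,gv,gy,hj,hn,hp,hs,hy,jn,jp,js,jv,jy,np,ns,nv,ny,ps,pv,py,sv,sy
∂2: piv[efp,efs,efv,egn,egv,ejn,ens,env,esv,fhj,fhn,fhs,fjn,fjs,fjv,fjy,fny,fpv,gjv,gpy,hpy,jpv] rk=22  ker:fsv,gnv,hjs,jny,nsv
∂1c = {e} + {f} + {n} + {p} + {v} + {y}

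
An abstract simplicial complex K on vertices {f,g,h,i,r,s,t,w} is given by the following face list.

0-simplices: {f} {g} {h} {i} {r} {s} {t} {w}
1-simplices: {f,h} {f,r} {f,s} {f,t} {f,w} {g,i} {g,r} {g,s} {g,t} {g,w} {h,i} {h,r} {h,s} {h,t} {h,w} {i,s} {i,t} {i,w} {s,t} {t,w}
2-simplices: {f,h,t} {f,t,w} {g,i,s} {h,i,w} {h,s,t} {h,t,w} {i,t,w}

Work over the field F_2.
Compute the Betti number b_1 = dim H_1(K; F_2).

b_1=6

n_0=8 n_1=20 n_2=7  [Z2]
∂1: piv[fh,fr,fs,ft,fw,gi,gr] rk=7  ker:gs,gt,gw,hi,hr,hs,ht,hw,is,it,iw,st,tw
∂2: piv[fht,ftw,gis,hiw,hst,htw,itw] rk=7
b_1=(20−7)−7=6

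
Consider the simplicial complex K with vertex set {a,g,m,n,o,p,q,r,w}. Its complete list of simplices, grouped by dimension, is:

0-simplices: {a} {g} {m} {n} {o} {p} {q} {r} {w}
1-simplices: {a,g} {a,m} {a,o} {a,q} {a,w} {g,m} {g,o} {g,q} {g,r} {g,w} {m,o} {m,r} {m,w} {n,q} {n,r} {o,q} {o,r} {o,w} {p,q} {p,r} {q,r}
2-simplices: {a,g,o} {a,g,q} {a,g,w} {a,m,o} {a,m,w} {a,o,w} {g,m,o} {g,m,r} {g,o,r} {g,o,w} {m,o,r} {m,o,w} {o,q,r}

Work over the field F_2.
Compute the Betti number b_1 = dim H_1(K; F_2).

n_0=9 n_1=21 n_2=13  [Z2]
∂1: piv[ag,am,ao,aq,aw,gr,nq,pq] rk=8  ker:gm,go,gq,gw,mo,mr,mw,nr,oq,or,ow,pr,qr
∂2: piv[ago,agq,agw,amo,amw,aow,gmo,gmr,gor,oqr] rk=10  ker:gow,mor,mow
b_1=(21−8)−10=3

b_1=3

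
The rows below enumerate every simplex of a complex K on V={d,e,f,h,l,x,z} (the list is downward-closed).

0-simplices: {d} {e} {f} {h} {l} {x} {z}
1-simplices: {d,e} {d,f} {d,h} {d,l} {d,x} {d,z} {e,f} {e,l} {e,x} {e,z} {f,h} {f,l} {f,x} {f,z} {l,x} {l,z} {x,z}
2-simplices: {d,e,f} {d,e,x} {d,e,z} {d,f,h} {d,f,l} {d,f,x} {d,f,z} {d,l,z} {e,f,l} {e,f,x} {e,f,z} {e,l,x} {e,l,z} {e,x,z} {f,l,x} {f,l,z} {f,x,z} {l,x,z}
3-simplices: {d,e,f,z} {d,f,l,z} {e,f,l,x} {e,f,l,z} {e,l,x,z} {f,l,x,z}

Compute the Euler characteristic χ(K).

n_0=7 n_1=17 n_2=18 n_3=6
χ=+7−17+18−6=2

χ(K)=2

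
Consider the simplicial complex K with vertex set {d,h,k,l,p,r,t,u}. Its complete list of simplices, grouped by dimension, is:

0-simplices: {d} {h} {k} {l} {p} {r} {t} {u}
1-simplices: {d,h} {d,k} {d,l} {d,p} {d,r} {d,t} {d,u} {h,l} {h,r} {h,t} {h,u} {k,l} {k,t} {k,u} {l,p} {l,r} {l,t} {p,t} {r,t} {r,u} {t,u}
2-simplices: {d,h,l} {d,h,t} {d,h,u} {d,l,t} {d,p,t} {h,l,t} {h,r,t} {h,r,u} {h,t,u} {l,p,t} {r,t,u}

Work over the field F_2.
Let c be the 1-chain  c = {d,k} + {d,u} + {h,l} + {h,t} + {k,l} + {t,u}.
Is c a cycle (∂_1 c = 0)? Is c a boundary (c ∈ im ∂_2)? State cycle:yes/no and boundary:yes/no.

n_0=8 n_1=21 n_2=11  [Z2]
∂1: piv[dh,dk,dl,dp,dr,dt,du] rk=7  ker:hl,hr,ht,hu,kl,kt,ku,lp,lr,lt,pt,rt,ru,tu
∂2: piv[dhl,dht,dhu,dlt,dpt,hrt,hru,htu,lpt] rk=9  ker:hlt,rtu
∂1c = 0
c vs im∂2: residual ≠ 0 ⇒ not boundary

cycle:yes boundary:no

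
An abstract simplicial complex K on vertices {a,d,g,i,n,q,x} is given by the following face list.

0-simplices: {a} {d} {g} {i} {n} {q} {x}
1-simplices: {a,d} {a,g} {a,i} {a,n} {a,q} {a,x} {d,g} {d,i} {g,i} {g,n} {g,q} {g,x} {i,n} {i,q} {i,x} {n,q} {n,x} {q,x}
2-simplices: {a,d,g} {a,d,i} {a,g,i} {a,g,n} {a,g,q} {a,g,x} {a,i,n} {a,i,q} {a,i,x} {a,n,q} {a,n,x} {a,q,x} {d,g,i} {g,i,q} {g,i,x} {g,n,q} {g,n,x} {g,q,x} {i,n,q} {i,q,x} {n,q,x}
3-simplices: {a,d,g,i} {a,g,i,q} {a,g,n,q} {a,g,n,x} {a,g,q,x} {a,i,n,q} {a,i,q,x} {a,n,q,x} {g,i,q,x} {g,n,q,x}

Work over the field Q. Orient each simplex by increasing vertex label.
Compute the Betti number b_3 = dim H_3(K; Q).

n_0=7 n_1=18 n_2=21 n_3=10  [Q]
∂1: piv[ad,ag,ai,an,aq,ax] rk=6  ker:dg,di,gi,gn,gq,gx,in,iq,ix,nq,nx,qx
∂2: piv[adg,adi,agi,agn,agq,agx,ain,aiq,aix,anq,anx,aqx] rk=12  ker:dgi,giq,gix,gnq,gnx,gqx,inq,iqx,nqx
∂3: piv[adgi,agiq,agnq,agnx,agqx,ainq,aiqx,anqx,giqx] rk=9  ker:gnqx
b_3=(10−9)−0=1

b_3=1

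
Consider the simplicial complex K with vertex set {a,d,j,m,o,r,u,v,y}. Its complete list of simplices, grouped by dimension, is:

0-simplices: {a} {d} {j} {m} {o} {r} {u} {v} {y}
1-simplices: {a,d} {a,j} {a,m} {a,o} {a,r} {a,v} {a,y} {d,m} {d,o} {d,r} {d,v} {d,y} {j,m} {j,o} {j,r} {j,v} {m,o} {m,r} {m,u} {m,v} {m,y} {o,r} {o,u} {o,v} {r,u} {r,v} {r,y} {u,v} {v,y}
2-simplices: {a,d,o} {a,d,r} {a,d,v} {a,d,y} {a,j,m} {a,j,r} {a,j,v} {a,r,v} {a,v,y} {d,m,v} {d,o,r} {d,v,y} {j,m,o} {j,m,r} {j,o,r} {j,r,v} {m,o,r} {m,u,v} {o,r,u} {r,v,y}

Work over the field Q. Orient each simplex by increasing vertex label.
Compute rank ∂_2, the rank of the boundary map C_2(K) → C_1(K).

n_0=9 n_1=29 n_2=20  [Q]
∂1: piv[ad,aj,am,ao,ar,av,ay,mu] rk=8  ker:dm,do,dr,dv,dy,jm,jo,jr,jv,mo,mr,mv,my,or,ou,ov,ru,rv,ry,uv,vy
∂2: piv[ado,adr,adv,ady,ajm,ajr,ajv,arv,avy,dmv,dor,jmo,jmr,jor,muv,oru,rvy] rk=17  ker:dvy,jrv,mor
rk∂_2=17

rank∂_2=17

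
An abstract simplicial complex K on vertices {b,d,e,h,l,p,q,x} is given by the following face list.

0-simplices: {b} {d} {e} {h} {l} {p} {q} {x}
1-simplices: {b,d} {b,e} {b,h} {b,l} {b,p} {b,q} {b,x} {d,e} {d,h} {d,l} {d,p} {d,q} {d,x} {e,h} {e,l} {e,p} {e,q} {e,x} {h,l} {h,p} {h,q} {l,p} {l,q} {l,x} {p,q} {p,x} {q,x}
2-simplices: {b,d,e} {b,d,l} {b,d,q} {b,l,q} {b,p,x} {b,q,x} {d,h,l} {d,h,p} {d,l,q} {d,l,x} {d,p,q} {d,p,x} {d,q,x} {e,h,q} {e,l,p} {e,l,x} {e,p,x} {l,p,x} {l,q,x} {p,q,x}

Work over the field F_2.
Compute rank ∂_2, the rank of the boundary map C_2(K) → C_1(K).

n_0=8 n_1=27 n_2=20  [Z2]
∂1: piv[bd,be,bh,bl,bp,bq,bx] rk=7  ker:de,dh,dl,dp,dq,dx,eh,el,ep,eq,ex,hl,hp,hq,lp,lq,lx,pq,px,qx
∂2: piv[bde,bdl,bdq,blq,bpx,bqx,dhl,dhp,dlx,dpq,dpx,dqx,ehq,elp,elx,epx] rk=16  ker:dlq,lpx,lqx,pqx
rk∂_2=16

rank∂_2=16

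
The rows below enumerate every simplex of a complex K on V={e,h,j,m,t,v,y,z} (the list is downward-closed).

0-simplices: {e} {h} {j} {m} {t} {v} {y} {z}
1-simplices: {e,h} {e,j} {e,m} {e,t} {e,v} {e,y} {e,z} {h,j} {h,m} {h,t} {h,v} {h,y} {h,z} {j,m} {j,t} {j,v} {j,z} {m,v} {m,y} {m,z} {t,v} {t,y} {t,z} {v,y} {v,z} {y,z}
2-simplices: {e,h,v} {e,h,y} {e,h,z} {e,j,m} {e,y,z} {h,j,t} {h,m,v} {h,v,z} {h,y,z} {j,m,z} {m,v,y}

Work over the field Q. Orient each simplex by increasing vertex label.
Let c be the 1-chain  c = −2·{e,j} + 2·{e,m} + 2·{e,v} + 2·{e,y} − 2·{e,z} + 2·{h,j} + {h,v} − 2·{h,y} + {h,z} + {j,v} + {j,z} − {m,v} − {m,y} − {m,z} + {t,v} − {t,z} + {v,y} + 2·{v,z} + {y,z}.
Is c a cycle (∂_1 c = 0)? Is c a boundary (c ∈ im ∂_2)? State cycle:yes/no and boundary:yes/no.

n_0=8 n_1=26 n_2=11  [Q]
∂1: piv[eh,ej,em,et,ev,ey,ez] rk=7  ker:hj,hm,ht,hv,hy,hz,jm,jt,jv,jz,mv,my,mz,tv,ty,tz,vy,vz,yz
∂2: piv[ehv,ehy,ehz,ejm,eyz,hjt,hmv,hvz,jmz,mvy] rk=10  ker:hyz
∂1c = −2·{e} − 2·{h} − 2·{j} + 5·{m} + {v} − {y} + {z}

cycle:no boundary:no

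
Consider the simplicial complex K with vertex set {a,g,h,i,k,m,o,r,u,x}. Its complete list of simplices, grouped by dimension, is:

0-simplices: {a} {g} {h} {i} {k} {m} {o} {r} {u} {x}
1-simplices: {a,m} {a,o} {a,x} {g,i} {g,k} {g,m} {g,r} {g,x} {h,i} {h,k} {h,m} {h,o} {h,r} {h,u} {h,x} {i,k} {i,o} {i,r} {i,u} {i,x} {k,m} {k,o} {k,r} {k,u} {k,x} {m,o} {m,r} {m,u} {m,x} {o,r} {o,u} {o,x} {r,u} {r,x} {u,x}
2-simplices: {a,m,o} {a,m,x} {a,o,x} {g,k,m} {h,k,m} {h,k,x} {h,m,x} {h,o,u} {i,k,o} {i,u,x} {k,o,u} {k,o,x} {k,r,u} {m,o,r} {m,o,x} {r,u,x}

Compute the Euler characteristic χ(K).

χ(K)=-9

n_0=10 n_1=35 n_2=16
χ=+10−35+16=-9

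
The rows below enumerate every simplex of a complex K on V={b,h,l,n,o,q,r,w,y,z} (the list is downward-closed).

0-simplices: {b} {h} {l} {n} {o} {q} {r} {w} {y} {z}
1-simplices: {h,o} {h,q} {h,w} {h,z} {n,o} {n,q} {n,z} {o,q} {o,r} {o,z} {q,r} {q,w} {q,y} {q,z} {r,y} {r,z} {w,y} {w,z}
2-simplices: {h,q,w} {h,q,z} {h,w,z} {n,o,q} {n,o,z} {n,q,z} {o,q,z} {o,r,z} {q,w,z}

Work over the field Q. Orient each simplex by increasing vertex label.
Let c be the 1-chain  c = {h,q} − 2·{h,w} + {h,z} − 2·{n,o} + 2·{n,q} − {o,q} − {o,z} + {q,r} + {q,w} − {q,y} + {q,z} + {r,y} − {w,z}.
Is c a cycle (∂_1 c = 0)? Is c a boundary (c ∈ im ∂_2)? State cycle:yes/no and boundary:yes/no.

cycle:yes boundary:no

n_0=10 n_1=18 n_2=9  [Q]
∂1: piv[ho,hq,hw,hz,no,or,qy] rk=7  ker:nq,nz,oq,oz,qr,qw,qz,ry,rz,wy,wz
∂2: piv[hqw,hqz,hwz,noq,noz,nqz,orz] rk=7  ker:oqz,qwz
∂1c = 0
c vs im∂2: residual ≠ 0 ⇒ not boundary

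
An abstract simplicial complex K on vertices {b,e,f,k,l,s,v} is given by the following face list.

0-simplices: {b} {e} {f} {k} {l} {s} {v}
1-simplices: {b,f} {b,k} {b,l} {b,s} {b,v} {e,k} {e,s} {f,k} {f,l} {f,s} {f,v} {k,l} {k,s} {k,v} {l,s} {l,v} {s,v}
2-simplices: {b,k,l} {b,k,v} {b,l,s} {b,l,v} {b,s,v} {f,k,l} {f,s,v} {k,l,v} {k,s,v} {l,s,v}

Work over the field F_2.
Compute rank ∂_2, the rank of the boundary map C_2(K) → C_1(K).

rank∂_2=8

n_0=7 n_1=17 n_2=10  [Z2]
∂1: piv[bf,bk,bl,bs,bv,ek] rk=6  ker:es,fk,fl,fs,fv,kl,ks,kv,ls,lv,sv
∂2: piv[bkl,bkv,bls,blv,bsv,fkl,fsv,ksv] rk=8  ker:klv,lsv
rk∂_2=8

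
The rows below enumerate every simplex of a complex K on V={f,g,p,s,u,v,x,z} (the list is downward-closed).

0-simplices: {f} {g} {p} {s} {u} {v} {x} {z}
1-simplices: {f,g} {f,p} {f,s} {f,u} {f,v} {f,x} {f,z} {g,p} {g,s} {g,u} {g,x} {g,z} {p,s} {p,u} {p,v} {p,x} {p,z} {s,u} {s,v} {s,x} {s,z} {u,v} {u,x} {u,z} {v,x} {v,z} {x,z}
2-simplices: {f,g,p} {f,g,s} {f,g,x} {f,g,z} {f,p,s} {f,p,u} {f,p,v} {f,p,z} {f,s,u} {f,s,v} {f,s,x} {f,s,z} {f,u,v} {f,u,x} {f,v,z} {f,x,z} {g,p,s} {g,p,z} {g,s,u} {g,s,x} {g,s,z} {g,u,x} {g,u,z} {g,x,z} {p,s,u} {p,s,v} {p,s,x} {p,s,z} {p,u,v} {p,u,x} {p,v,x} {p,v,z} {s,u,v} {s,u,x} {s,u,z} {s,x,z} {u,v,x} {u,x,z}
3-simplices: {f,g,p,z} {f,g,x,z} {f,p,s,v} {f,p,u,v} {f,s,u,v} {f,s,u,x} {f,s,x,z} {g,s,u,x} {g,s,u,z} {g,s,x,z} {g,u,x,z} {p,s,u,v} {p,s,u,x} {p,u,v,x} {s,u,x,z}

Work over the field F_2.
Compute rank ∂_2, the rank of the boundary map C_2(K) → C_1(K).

rank∂_2=20

n_0=8 n_1=27 n_2=38 n_3=15  [Z2]
∂1: piv[fg,fp,fs,fu,fv,fx,fz] rk=7  ker:gp,gs,gu,gx,gz,ps,pu,pv,px,pz,su,sv,sx,sz,uv,ux,uz,vx,vz,xz
∂2: piv[fgp,fgs,fgx,fgz,fps,fpu,fpv,fpz,fsu,fsv,fsx,fsz,fuv,fux,fvz,fxz,gsu,guz,psx,pvx] rk=20  ker:gps,gpz,gsx,gsz,gux,gxz,psu,psv,psz,puv,pux,pvz,suv,sux,suz,sxz,uvx,uxz
∂3: piv[fgpz,fgxz,fpsv,fpuv,fsuv,fsux,fsxz,gsux,gsuz,gsxz,guxz,psuv,psux,puvx] rk=14  ker:suxz
rk∂_2=20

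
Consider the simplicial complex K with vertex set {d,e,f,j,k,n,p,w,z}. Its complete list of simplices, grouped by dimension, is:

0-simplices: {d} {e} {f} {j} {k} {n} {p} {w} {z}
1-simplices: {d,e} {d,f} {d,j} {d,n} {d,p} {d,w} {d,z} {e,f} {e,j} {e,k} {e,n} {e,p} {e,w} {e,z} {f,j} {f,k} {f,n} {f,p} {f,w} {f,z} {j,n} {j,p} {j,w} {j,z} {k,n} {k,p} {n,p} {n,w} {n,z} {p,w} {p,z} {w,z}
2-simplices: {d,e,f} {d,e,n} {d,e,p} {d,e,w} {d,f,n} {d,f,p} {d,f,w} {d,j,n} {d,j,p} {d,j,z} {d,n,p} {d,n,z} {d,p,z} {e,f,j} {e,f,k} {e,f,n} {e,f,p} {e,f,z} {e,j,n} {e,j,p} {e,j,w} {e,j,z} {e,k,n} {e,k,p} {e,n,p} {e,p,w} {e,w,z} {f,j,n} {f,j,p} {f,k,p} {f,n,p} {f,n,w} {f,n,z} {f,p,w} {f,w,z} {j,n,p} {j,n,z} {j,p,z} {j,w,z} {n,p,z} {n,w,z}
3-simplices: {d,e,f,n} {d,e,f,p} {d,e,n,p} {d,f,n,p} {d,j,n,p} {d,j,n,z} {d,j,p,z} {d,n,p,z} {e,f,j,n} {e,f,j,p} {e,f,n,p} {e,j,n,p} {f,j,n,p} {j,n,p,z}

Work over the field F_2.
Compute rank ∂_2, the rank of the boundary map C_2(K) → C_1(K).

n_0=9 n_1=32 n_2=41 n_3=14  [Z2]
∂1: piv[de,df,dj,dn,dp,dw,dz,ek] rk=8  ker:ef,ej,en,ep,ew,ez,fj,fk,fn,fp,fw,fz,jn,jp,jw,jz,kn,kp,np,nw,nz,pw,pz,wz
∂2: piv[def,den,dep,dew,dfn,dfp,dfw,djn,djp,djz,dnp,dnz,dpz,efj,efk,efz,ejn,ejw,ejz,ekn,ekp,epw,ewz,fnw] rk=24  ker:efn,efp,ejp,enp,fjn,fjp,fkp,fnp,fnz,fpw,fwz,jnp,jnz,jpz,jwz,npz,nwz
∂3: piv[defn,defp,denp,dfnp,djnp,djnz,djpz,dnpz,efjn,efjp,ejnp] rk=11  ker:efnp,fjnp,jnpz
rk∂_2=24

rank∂_2=24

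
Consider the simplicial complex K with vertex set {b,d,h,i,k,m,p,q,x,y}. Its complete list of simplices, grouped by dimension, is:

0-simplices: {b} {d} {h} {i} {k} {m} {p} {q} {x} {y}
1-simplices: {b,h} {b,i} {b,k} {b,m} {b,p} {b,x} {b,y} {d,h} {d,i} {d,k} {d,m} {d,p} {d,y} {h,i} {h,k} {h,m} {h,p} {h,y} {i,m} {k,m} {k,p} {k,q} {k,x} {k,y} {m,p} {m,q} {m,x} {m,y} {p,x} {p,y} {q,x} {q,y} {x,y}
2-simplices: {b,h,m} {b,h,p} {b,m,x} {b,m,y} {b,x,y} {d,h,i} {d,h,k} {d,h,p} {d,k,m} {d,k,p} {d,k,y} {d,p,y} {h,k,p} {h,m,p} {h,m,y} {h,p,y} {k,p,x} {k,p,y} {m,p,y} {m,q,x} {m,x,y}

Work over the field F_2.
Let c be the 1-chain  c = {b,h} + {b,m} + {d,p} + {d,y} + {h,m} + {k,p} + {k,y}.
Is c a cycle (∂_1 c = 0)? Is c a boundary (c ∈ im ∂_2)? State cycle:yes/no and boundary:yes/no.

n_0=10 n_1=33 n_2=21  [Z2]
∂1: piv[bh,bi,bk,bm,bp,bx,by,dh,kq] rk=9  ker:di,dk,dm,dp,dy,hi,hk,hm,hp,hy,im,km,kp,kx,ky,mp,mq,mx,my,px,py,qx,qy,xy
∂2: piv[bhm,bhp,bmx,bmy,bxy,dhi,dhk,dhp,dkm,dkp,dky,dpy,hmp,hmy,hpy,kpx,mqx] rk=17  ker:hkp,kpy,mpy,mxy
∂1c = 0
c vs im∂2: reduces to 0 ⇒ boundary

cycle:yes boundary:yes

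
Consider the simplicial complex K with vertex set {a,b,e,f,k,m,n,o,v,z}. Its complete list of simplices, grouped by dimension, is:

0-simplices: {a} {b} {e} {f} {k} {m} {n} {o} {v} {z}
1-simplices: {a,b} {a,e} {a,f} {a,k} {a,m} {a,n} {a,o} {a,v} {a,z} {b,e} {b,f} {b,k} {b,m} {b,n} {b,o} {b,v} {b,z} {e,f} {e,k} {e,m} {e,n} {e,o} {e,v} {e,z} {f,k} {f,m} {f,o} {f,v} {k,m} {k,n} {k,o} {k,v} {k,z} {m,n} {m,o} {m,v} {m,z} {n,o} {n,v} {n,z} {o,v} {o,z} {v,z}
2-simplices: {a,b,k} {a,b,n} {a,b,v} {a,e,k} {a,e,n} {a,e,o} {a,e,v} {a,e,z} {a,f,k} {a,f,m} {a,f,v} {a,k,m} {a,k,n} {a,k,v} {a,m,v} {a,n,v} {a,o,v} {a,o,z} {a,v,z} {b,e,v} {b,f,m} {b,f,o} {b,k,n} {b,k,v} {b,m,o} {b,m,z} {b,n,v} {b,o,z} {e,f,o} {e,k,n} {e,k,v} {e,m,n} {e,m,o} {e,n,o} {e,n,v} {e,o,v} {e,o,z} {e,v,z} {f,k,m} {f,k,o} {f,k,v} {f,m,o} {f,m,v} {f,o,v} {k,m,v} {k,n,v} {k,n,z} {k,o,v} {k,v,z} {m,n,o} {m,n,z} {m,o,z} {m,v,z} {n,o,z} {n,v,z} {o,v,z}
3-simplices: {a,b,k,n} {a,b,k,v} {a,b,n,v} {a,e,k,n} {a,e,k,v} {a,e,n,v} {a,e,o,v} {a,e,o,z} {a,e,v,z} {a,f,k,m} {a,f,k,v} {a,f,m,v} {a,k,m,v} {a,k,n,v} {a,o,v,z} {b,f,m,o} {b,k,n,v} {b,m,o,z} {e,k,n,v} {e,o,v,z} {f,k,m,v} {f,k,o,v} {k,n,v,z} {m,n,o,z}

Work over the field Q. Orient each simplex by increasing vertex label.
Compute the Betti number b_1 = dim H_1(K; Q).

b_1=1

n_0=10 n_1=43 n_2=56 n_3=24  [Q]
∂1: piv[ab,ae,af,ak,am,an,ao,av,az] rk=9  ker:be,bf,bk,bm,bn,bo,bv,bz,ef,ek,em,en,eo,ev,ez,fk,fm,fo,fv,km,kn,ko,kv,kz,mn,mo,mv,mz,no,nv,nz,ov,oz,vz
∂2: piv[abk,abn,abv,aek,aen,aeo,aev,aez,afk,afm,afv,akm,akn,akv,amv,anv,aov,aoz,avz,bev,bfm,bfo,bmo,bmz,boz,efo,emn,emo,eno,fko,fov,knz,kvz] rk=33  ker:bkn,bkv,bnv,ekn,ekv,env,eov,eoz,evz,fkm,fkv,fmo,fmv,kmv,knv,kov,mno,mnz,moz,mvz,noz,nvz,ovz
∂3: piv[abkn,abkv,abnv,aekn,aekv,aenv,aeov,aeoz,aevz,afkm,afkv,afmv,akmv,aknv,aovz,bfmo,bmoz,fkov,knvz,mnoz] rk=20  ker:bknv,eknv,eovz,fkmv
b_1=(43−9)−33=1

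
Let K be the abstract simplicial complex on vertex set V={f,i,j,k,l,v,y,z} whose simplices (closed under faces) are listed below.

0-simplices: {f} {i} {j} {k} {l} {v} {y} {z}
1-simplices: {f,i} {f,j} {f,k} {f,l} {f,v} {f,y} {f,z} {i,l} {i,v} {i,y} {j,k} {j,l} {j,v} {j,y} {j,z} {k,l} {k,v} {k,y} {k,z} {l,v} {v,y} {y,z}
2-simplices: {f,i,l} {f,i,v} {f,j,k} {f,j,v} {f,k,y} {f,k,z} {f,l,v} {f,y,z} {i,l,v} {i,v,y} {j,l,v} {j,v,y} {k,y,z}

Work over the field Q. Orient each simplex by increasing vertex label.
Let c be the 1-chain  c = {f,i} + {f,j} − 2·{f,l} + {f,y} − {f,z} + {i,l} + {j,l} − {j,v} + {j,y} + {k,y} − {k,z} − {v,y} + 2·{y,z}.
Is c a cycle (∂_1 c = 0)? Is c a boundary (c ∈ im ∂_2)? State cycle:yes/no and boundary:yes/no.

n_0=8 n_1=22 n_2=13  [Q]
∂1: piv[fi,fj,fk,fl,fv,fy,fz] rk=7  ker:il,iv,iy,jk,jl,jv,jy,jz,kl,kv,ky,kz,lv,vy,yz
∂2: piv[fil,fiv,fjk,fjv,fky,fkz,flv,fyz,ivy,jlv,jvy] rk=11  ker:ilv,kyz
∂1c = 0
c vs im∂2: reduces to 0 ⇒ boundary

cycle:yes boundary:yes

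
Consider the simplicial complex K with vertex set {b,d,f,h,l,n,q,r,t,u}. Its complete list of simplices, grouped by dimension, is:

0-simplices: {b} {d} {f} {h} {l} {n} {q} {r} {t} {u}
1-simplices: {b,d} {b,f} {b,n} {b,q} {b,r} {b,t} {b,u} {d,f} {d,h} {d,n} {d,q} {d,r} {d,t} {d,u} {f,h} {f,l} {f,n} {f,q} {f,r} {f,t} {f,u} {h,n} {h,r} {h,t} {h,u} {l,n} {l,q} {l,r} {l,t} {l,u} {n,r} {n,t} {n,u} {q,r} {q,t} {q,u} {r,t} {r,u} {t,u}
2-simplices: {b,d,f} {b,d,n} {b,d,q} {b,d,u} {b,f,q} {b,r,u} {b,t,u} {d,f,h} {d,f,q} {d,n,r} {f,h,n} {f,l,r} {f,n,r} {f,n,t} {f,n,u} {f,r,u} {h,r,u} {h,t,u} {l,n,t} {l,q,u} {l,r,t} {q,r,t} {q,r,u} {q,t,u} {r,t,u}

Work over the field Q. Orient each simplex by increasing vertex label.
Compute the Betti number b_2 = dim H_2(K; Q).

b_2=2

n_0=10 n_1=39 n_2=25  [Q]
∂1: piv[bd,bf,bn,bq,br,bt,bu,dh,fl] rk=9  ker:df,dn,dq,dr,dt,du,fh,fn,fq,fr,ft,fu,hn,hr,ht,hu,ln,lq,lr,lt,lu,nr,nt,nu,qr,qt,qu,rt,ru,tu
∂2: piv[bdf,bdn,bdq,bdu,bfq,bru,btu,dfh,dnr,fhn,flr,fnr,fnt,fnu,fru,hru,htu,lnt,lqu,lrt,qrt,qru,qtu] rk=23  ker:dfq,rtu
b_2=(25−23)−0=2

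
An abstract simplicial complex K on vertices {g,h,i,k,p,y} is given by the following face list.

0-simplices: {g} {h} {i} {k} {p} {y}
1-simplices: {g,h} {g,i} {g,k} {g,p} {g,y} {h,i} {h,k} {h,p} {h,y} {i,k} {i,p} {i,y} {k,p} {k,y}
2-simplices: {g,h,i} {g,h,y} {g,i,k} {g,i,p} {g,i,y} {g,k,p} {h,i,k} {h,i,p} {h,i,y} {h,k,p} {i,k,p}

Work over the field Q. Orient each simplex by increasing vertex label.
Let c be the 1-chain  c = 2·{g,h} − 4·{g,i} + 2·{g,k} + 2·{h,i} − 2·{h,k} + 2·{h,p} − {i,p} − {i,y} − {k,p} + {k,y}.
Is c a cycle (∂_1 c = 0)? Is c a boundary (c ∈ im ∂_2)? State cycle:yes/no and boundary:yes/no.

n_0=6 n_1=14 n_2=11  [Q]
∂1: piv[gh,gi,gk,gp,gy] rk=5  ker:hi,hk,hp,hy,ik,ip,iy,kp,ky
∂2: piv[ghi,ghy,gik,gip,giy,gkp,hik,hip] rk=8  ker:hiy,hkp,ikp
∂1c = 0
c vs im∂2: residual ≠ 0 ⇒ not boundary

cycle:yes boundary:no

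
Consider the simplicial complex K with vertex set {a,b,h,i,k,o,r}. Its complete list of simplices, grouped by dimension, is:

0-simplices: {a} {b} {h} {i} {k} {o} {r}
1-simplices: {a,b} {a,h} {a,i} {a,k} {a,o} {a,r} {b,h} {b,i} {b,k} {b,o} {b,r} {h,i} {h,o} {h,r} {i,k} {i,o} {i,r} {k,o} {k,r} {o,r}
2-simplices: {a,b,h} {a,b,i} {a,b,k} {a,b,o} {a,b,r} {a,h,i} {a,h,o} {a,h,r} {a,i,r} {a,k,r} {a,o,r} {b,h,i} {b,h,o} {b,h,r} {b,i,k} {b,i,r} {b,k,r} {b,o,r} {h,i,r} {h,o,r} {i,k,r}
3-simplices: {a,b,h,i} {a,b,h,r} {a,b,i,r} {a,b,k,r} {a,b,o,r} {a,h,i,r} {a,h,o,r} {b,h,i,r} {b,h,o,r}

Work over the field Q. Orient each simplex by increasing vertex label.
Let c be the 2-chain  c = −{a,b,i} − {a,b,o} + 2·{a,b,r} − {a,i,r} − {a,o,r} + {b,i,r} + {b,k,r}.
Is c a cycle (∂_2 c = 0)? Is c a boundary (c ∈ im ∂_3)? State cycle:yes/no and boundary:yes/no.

cycle:no boundary:no

n_0=7 n_1=20 n_2=21 n_3=9  [Q]
∂1: piv[ab,ah,ai,ak,ao,ar] rk=6  ker:bh,bi,bk,bo,br,hi,ho,hr,ik,io,ir,ko,kr,or
∂2: piv[abh,abi,abk,abo,abr,ahi,aho,ahr,air,akr,aor,bik] rk=12  ker:bhi,bho,bhr,bir,bkr,bor,hir,hor,ikr
∂3: piv[abhi,abhr,abir,abkr,abor,ahir,ahor,bhor] rk=8  ker:bhir
∂2c = {b,k} − {b,o} + {k,r} − {o,r}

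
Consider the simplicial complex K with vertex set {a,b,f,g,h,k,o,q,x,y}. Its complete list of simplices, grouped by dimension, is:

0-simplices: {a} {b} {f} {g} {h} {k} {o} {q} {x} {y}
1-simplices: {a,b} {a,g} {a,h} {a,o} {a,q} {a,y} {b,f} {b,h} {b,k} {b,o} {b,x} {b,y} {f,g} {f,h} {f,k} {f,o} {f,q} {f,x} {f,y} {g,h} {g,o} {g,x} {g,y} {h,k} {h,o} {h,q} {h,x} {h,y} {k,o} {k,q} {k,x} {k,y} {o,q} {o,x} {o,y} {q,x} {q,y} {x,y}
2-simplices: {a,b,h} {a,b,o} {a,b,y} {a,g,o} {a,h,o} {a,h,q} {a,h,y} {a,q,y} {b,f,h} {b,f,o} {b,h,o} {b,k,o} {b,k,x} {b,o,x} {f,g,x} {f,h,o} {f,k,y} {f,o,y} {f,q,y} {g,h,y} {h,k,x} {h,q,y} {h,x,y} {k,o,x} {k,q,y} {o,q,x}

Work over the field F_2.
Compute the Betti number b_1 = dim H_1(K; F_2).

b_1=7

n_0=10 n_1=38 n_2=26  [Z2]
∂1: piv[ab,ag,ah,ao,aq,ay,bf,bk,bx] rk=9  ker:bh,bo,by,fg,fh,fk,fo,fq,fx,fy,gh,go,gx,gy,hk,ho,hq,hx,hy,ko,kq,kx,ky,oq,ox,oy,qx,qy,xy
∂2: piv[abh,abo,aby,ago,aho,ahq,ahy,aqy,bfh,bfo,bko,bkx,box,fgx,fky,foy,fqy,ghy,hkx,hxy,kqy,oqx] rk=22  ker:bho,fho,hqy,kox
b_1=(38−9)−22=7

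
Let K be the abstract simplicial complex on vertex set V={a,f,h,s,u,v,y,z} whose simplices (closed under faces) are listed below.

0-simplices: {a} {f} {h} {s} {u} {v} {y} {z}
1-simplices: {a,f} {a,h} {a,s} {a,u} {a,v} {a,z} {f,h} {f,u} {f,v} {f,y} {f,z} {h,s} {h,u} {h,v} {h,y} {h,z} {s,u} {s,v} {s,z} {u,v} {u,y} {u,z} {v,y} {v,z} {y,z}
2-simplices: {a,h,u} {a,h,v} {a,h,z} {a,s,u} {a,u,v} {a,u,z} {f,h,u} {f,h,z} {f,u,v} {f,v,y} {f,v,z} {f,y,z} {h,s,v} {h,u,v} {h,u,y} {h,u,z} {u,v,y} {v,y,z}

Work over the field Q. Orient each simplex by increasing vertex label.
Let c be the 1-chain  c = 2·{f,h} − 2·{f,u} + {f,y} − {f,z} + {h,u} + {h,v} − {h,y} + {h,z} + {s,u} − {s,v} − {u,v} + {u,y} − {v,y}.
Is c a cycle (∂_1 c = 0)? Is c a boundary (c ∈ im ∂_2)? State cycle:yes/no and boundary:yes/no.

cycle:yes boundary:no

n_0=8 n_1=25 n_2=18  [Q]
∂1: piv[af,ah,as,au,av,az,fy] rk=7  ker:fh,fu,fv,fz,hs,hu,hv,hy,hz,su,sv,sz,uv,uy,uz,vy,vz,yz
∂2: piv[ahu,ahv,ahz,asu,auv,auz,fhu,fhz,fuv,fvy,fvz,fyz,hsv,huy,uvy] rk=15  ker:huv,huz,vyz
∂1c = 0
c vs im∂2: residual ≠ 0 ⇒ not boundary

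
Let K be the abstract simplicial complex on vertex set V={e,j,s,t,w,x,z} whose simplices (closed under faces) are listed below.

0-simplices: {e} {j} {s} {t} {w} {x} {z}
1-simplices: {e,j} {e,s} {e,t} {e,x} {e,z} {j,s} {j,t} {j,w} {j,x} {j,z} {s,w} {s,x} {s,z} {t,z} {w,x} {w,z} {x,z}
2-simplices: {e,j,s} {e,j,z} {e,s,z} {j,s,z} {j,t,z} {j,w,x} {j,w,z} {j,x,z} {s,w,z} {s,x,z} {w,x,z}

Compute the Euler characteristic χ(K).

n_0=7 n_1=17 n_2=11
χ=+7−17+11=1

χ(K)=1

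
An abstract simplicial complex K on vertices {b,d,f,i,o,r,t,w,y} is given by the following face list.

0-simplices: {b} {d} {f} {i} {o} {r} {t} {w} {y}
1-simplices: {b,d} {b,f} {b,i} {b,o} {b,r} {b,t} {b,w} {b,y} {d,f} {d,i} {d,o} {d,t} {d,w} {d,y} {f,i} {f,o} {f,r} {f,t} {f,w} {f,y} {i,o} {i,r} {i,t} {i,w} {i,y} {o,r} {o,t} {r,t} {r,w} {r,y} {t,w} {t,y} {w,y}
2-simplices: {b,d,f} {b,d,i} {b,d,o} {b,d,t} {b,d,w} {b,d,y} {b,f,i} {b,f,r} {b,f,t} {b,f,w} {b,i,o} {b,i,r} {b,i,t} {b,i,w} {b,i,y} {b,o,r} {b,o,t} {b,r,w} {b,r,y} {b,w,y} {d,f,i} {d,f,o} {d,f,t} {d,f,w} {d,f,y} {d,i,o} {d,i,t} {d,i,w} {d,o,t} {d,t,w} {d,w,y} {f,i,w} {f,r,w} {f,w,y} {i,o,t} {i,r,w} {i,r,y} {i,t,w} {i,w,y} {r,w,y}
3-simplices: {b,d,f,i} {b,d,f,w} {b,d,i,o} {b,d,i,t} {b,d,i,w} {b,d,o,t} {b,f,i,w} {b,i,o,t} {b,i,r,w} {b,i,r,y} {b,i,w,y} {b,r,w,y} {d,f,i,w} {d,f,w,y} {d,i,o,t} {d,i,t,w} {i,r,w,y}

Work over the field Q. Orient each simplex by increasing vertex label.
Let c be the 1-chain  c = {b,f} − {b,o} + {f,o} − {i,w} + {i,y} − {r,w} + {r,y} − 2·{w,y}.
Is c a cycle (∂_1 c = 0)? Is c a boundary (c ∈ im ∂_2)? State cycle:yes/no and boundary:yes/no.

cycle:yes boundary:yes

n_0=9 n_1=33 n_2=40 n_3=17  [Q]
∂1: piv[bd,bf,bi,bo,br,bt,bw,by] rk=8  ker:df,di,do,dt,dw,dy,fi,fo,fr,ft,fw,fy,io,ir,it,iw,iy,or,ot,rt,rw,ry,tw,ty,wy
∂2: piv[bdf,bdi,bdo,bdt,bdw,bdy,bfi,bfr,bft,bfw,bio,bir,bit,biw,biy,bor,bot,brw,bry,bwy,dfo,dfy,dtw] rk=23  ker:dfi,dft,dfw,dio,dit,diw,dot,dwy,fiw,frw,fwy,iot,irw,iry,itw,iwy,rwy
∂3: piv[bdfi,bdfw,bdio,bdit,bdiw,bdot,bfiw,biot,birw,biry,biwy,brwy,dfwy,ditw] rk=14  ker:dfiw,diot,irwy
∂1c = 0
c vs im∂2: reduces to 0 ⇒ boundary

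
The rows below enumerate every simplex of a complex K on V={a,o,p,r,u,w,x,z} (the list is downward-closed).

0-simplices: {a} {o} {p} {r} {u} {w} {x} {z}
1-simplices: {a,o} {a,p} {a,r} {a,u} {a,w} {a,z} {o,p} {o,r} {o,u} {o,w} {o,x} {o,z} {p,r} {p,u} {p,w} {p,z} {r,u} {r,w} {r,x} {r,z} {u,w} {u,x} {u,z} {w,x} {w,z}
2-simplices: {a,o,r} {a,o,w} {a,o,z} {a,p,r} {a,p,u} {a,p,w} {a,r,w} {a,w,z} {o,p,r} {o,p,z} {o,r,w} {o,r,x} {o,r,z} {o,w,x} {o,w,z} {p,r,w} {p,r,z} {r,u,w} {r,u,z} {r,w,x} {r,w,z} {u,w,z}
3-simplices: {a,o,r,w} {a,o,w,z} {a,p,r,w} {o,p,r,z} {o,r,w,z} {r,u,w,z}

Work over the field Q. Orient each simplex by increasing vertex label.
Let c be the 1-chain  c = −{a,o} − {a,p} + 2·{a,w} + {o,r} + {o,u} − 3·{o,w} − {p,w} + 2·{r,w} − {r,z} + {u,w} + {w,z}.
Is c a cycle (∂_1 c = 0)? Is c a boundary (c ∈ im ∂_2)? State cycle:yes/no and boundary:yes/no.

cycle:yes boundary:no

n_0=8 n_1=25 n_2=22 n_3=6  [Q]
∂1: piv[ao,ap,ar,au,aw,az,ox] rk=7  ker:op,or,ou,ow,oz,pr,pu,pw,pz,ru,rw,rx,rz,uw,ux,uz,wx,wz
∂2: piv[aor,aow,aoz,apr,apu,apw,arw,awz,opr,opz,orx,orz,owx,ruw,ruz] rk=15  ker:orw,owz,prw,prz,rwx,rwz,uwz
∂3: piv[aorw,aowz,aprw,oprz,orwz,ruwz] rk=6
∂1c = 0
c vs im∂2: residual ≠ 0 ⇒ not boundary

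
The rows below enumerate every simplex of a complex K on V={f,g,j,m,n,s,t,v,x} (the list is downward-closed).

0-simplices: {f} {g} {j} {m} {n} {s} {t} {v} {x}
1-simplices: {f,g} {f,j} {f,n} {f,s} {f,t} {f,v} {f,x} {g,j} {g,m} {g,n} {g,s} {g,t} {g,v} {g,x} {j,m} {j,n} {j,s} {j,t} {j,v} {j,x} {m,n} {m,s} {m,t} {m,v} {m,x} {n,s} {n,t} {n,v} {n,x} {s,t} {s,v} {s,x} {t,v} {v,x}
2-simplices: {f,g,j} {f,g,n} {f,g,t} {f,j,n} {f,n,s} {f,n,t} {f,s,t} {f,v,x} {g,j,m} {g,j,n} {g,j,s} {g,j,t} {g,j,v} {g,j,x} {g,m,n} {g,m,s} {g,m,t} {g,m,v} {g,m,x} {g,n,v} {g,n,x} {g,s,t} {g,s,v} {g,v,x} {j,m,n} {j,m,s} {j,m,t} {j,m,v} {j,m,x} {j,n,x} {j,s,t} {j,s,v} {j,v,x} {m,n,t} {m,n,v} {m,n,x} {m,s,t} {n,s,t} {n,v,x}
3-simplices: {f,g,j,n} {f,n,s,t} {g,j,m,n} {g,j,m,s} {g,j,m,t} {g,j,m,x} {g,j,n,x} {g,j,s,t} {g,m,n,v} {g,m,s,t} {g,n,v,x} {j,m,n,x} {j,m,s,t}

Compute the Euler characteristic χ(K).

χ(K)=1

n_0=9 n_1=34 n_2=39 n_3=13
χ=+9−34+39−13=1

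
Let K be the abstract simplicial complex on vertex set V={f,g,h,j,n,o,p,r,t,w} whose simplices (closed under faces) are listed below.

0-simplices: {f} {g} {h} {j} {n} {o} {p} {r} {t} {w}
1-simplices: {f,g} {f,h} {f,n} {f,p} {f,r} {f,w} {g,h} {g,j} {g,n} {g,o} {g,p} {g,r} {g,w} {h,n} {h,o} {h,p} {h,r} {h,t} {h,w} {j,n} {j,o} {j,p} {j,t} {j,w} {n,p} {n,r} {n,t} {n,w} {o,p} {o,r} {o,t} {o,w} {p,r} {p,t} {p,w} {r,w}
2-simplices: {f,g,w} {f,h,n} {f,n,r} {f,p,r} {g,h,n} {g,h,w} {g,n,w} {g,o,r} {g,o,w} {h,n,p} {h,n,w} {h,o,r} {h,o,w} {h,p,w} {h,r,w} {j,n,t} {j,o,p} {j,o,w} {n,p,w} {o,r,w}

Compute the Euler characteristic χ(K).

n_0=10 n_1=36 n_2=20
χ=+10−36+20=-6

χ(K)=-6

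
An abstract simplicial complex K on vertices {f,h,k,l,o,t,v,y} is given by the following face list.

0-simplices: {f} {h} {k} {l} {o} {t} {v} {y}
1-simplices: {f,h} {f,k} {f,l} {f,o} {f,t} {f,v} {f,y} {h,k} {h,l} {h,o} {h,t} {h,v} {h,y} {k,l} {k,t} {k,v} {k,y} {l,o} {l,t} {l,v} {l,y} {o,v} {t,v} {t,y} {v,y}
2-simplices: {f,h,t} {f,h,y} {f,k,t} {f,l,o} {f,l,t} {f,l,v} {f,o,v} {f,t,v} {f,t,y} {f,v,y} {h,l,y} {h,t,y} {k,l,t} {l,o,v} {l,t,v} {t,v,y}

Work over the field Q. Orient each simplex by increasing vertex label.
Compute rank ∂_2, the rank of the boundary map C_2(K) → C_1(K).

n_0=8 n_1=25 n_2=16  [Q]
∂1: piv[fh,fk,fl,fo,ft,fv,fy] rk=7  ker:hk,hl,ho,ht,hv,hy,kl,kt,kv,ky,lo,lt,lv,ly,ov,tv,ty,vy
∂2: piv[fht,fhy,fkt,flo,flt,flv,fov,ftv,fty,fvy,hly,klt] rk=12  ker:hty,lov,ltv,tvy
rk∂_2=12

rank∂_2=12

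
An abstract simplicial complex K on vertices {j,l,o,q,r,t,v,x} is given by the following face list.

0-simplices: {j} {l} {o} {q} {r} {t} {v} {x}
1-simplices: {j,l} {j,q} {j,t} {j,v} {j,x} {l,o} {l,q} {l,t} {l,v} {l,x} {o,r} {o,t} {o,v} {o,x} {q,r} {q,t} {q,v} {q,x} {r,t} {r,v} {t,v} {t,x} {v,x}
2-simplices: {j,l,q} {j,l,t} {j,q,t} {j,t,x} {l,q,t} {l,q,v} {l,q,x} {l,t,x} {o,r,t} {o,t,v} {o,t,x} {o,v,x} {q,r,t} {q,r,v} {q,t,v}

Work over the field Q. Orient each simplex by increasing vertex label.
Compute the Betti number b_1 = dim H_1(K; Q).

b_1=2

n_0=8 n_1=23 n_2=15  [Q]
∂1: piv[jl,jq,jt,jv,jx,lo,or] rk=7  ker:lq,lt,lv,lx,ot,ov,ox,qr,qt,qv,qx,rt,rv,tv,tx,vx
∂2: piv[jlq,jlt,jqt,jtx,lqv,lqx,ltx,ort,otv,otx,ovx,qrt,qrv,qtv] rk=14  ker:lqt
b_1=(23−7)−14=2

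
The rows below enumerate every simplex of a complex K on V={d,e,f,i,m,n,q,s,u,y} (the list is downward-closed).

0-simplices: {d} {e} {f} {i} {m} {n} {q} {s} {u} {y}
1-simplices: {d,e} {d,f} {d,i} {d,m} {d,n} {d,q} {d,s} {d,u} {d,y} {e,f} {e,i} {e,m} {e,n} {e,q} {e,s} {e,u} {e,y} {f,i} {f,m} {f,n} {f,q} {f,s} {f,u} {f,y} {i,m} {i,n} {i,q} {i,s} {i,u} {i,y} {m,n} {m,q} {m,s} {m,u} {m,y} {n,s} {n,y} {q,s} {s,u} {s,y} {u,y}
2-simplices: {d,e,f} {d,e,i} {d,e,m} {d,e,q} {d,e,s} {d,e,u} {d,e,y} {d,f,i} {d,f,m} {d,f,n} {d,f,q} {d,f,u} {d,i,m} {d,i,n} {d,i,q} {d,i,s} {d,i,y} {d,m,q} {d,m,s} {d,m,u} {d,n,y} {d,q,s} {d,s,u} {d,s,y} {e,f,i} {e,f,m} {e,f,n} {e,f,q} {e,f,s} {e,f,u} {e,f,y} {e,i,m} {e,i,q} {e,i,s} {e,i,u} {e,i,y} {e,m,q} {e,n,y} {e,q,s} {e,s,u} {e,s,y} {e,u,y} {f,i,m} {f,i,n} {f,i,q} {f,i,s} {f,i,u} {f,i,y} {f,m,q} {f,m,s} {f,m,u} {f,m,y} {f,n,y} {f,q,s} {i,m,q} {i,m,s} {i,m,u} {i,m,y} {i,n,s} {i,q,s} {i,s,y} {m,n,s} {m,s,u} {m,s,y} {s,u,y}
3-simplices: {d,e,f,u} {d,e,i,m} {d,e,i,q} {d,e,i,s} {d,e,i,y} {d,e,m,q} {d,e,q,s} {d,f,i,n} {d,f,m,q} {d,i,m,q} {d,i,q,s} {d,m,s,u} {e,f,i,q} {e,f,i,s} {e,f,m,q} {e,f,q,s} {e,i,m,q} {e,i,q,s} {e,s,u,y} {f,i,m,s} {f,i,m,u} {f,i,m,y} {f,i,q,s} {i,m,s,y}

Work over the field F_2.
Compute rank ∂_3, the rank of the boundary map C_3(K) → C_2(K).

rank∂_3=21

n_0=10 n_1=41 n_2=65 n_3=24  [Z2]
∂1: piv[de,df,di,dm,dn,dq,ds,du,dy] rk=9  ker:ef,ei,em,en,eq,es,eu,ey,fi,fm,fn,fq,fs,fu,fy,im,in,iq,is,iu,iy,mn,mq,ms,mu,my,ns,ny,qs,su,sy,uy
∂2: piv[def,dei,dem,deq,des,deu,dey,dfi,dfm,dfn,dfq,dfu,dim,din,diq,dis,diy,dmq,dms,dmu,dny,dqs,dsu,dsy,efn,efs,efy,eiu,euy,fmy,ins,mns] rk=32  ker:efi,efm,efq,efu,eim,eiq,eis,eiy,emq,eny,eqs,esu,esy,fim,fin,fiq,fis,fiu,fiy,fmq,fms,fmu,fny,fqs,imq,ims,imu,imy,iqs,isy,msu,msy,suy
∂3: piv[defu,deim,deiq,deis,deiy,demq,deqs,dfin,dfmq,dimq,diqs,dmsu,efiq,efis,efmq,efqs,esuy,fims,fimu,fimy,imsy] rk=21  ker:eimq,eiqs,fiqs
rk∂_3=21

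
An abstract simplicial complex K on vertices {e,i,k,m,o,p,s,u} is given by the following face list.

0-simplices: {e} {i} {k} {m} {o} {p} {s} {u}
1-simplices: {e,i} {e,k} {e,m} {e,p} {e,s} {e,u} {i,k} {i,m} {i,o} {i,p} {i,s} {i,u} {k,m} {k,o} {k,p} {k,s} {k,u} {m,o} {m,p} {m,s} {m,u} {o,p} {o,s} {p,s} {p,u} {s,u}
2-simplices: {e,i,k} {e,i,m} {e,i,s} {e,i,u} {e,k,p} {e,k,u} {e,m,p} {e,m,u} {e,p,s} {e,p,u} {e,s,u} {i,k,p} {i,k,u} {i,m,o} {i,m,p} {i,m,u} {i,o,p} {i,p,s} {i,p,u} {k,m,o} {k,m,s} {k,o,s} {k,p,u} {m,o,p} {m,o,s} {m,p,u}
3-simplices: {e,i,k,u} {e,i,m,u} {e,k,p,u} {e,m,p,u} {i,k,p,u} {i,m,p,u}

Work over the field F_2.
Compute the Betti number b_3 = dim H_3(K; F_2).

n_0=8 n_1=26 n_2=26 n_3=6  [Z2]
∂1: piv[ei,ek,em,ep,es,eu,io] rk=7  ker:ik,im,ip,is,iu,km,ko,kp,ks,ku,mo,mp,ms,mu,op,os,ps,pu,su
∂2: piv[eik,eim,eis,eiu,ekp,eku,emp,emu,eps,epu,esu,ikp,imo,iop,kmo,kms,kos] rk=17  ker:iku,imp,imu,ips,ipu,kpu,mop,mos,mpu
∂3: piv[eiku,eimu,ekpu,empu,ikpu,impu] rk=6
b_3=(6−6)−0=0

b_3=0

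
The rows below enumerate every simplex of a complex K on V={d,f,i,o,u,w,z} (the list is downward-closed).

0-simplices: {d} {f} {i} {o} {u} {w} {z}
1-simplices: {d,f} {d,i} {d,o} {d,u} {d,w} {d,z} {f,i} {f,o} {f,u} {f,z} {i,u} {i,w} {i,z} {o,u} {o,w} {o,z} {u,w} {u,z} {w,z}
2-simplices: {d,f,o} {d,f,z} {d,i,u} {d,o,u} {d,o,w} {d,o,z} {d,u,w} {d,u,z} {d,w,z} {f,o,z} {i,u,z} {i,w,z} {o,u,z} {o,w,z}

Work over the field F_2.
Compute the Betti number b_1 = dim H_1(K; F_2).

n_0=7 n_1=19 n_2=14  [Z2]
∂1: piv[df,di,do,du,dw,dz] rk=6  ker:fi,fo,fu,fz,iu,iw,iz,ou,ow,oz,uw,uz,wz
∂2: piv[dfo,dfz,diu,dou,dow,doz,duw,duz,dwz,iuz,iwz] rk=11  ker:foz,ouz,owz
b_1=(19−6)−11=2

b_1=2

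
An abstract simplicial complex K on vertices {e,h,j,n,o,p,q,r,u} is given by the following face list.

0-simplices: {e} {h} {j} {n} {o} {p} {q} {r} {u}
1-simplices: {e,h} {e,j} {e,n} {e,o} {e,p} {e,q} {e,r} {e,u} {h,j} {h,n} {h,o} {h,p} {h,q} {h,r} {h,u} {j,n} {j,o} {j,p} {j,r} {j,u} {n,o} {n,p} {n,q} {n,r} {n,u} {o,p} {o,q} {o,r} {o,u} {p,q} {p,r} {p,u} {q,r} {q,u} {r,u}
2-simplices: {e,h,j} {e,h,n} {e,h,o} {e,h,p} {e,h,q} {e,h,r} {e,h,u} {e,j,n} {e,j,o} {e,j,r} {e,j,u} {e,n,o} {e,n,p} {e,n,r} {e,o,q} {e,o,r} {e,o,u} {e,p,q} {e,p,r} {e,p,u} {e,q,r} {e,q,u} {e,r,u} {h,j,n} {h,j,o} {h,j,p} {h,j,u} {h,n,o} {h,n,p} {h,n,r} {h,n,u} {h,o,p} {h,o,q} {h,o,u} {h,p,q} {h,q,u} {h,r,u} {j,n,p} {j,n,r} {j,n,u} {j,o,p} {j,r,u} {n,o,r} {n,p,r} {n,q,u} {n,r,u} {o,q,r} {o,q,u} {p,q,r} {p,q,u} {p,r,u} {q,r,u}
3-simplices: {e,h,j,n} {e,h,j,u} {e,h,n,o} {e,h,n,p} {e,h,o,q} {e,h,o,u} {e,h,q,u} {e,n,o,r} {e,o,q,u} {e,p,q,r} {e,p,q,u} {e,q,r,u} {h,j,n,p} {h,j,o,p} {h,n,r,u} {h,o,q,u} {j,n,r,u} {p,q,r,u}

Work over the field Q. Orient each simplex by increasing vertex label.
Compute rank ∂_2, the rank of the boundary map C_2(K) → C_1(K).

rank∂_2=27

n_0=9 n_1=35 n_2=52 n_3=18  [Q]
∂1: piv[eh,ej,en,eo,ep,eq,er,eu] rk=8  ker:hj,hn,ho,hp,hq,hr,hu,jn,jo,jp,jr,ju,no,np,nq,nr,nu,op,oq,or,ou,pq,pr,pu,qr,qu,ru
∂2: piv[ehj,ehn,eho,ehp,ehq,ehr,ehu,ejn,ejo,ejr,eju,eno,enp,enr,eoq,eor,eou,epq,epr,epu,eqr,equ,eru,hjp,hnu,hop,nqu] rk=27  ker:hjn,hjo,hju,hno,hnp,hnr,hoq,hou,hpq,hqu,hru,jnp,jnr,jnu,jop,jru,nor,npr,nru,oqr,oqu,pqr,pqu,pru,qru
∂3: piv[ehjn,ehju,ehno,ehnp,ehoq,ehou,ehqu,enor,eoqu,epqr,epqu,eqru,hjnp,hjop,hnru,jnru,pqru] rk=17  ker:hoqu
rk∂_2=27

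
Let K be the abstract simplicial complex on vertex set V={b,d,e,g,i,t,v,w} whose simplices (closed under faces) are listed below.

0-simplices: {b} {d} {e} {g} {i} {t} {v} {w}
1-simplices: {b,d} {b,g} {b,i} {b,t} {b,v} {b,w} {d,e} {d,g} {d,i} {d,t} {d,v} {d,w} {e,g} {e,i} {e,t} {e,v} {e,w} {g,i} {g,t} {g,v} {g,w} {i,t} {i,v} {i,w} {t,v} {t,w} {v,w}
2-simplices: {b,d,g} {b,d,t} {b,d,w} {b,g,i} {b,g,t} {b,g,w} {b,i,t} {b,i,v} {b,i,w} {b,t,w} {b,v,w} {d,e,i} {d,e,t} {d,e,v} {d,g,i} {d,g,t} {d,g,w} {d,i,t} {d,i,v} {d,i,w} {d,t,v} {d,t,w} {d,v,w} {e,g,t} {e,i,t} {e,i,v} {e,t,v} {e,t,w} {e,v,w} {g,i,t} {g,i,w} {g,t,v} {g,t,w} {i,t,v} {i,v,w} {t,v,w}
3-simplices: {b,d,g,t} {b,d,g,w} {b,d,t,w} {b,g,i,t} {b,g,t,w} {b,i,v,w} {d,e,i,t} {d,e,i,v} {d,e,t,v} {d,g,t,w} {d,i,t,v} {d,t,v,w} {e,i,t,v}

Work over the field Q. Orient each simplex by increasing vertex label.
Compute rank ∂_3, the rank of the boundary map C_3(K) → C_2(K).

rank∂_3=11

n_0=8 n_1=27 n_2=36 n_3=13  [Q]
∂1: piv[bd,bg,bi,bt,bv,bw,de] rk=7  ker:dg,di,dt,dv,dw,eg,ei,et,ev,ew,gi,gt,gv,gw,it,iv,iw,tv,tw,vw
∂2: piv[bdg,bdt,bdw,bgi,bgt,bgw,bit,biv,biw,btw,bvw,dei,det,dev,dgi,div,dtv,egt,etw,gtv] rk=20  ker:dgt,dgw,dit,diw,dtw,dvw,eit,eiv,etv,evw,git,giw,gtw,itv,ivw,tvw
∂3: piv[bdgt,bdgw,bdtw,bgit,bgtw,bivw,deit,deiv,detv,ditv,dtvw] rk=11  ker:dgtw,eitv
rk∂_3=11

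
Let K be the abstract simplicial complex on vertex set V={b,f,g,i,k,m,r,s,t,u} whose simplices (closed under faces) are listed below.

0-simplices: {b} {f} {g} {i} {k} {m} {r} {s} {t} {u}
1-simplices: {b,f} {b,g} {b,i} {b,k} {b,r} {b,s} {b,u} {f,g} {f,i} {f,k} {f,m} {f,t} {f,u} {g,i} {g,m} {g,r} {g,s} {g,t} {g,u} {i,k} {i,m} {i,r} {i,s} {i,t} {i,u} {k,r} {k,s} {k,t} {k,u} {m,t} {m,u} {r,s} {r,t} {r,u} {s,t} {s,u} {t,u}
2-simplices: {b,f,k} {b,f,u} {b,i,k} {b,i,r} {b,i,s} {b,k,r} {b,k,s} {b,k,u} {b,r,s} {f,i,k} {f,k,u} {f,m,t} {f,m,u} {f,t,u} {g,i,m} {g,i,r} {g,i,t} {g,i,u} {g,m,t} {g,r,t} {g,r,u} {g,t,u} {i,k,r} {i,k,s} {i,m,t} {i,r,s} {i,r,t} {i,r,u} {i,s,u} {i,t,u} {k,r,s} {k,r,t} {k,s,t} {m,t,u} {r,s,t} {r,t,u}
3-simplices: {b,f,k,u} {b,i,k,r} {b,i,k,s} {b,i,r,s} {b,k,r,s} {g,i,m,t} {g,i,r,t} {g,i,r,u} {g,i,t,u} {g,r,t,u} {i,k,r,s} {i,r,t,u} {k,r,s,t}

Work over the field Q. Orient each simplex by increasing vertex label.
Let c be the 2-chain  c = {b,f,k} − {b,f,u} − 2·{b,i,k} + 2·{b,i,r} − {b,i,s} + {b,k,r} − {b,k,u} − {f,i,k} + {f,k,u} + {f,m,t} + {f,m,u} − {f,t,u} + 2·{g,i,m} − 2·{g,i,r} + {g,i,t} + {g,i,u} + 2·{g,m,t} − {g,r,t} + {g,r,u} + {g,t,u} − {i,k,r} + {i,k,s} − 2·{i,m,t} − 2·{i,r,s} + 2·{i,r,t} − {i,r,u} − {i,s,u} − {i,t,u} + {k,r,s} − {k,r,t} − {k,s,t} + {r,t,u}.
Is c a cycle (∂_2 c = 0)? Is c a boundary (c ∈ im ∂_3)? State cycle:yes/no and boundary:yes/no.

cycle:no boundary:no

n_0=10 n_1=37 n_2=36 n_3=13  [Q]
∂1: piv[bf,bg,bi,bk,br,bs,bu,fm,ft] rk=9  ker:fg,fi,fk,fu,gi,gm,gr,gs,gt,gu,ik,im,ir,is,it,iu,kr,ks,kt,ku,mt,mu,rs,rt,ru,st,su,tu
∂2: piv[bfk,bfu,bik,bir,bis,bkr,bks,bku,brs,fik,fmt,fmu,ftu,gim,gir,git,giu,gmt,grt,gru,gtu,isu,krt,kst] rk=24  ker:fku,ikr,iks,imt,irs,irt,iru,itu,krs,mtu,rst,rtu
∂3: piv[bfku,bikr,biks,birs,bkrs,gimt,girt,giru,gitu,grtu,krst] rk=11  ker:ikrs,irtu
∂2c = −{b,i} + {b,k} − 3·{b,r} + {b,s} + 2·{b,u} − {f,i} + 3·{f,k} + 2·{f,m} − 2·{f,t} − 2·{f,u} + 2·{g,i} + 2·{g,r} − {g,t} − 3·{g,u} − 3·{i,k} − {i,s} + 4·{i,u} − {k,s} + 2·{k,t} + {m,t} + {m,u} − {r,s} + {r,t} − {r,u} − {s,t} − {s,u}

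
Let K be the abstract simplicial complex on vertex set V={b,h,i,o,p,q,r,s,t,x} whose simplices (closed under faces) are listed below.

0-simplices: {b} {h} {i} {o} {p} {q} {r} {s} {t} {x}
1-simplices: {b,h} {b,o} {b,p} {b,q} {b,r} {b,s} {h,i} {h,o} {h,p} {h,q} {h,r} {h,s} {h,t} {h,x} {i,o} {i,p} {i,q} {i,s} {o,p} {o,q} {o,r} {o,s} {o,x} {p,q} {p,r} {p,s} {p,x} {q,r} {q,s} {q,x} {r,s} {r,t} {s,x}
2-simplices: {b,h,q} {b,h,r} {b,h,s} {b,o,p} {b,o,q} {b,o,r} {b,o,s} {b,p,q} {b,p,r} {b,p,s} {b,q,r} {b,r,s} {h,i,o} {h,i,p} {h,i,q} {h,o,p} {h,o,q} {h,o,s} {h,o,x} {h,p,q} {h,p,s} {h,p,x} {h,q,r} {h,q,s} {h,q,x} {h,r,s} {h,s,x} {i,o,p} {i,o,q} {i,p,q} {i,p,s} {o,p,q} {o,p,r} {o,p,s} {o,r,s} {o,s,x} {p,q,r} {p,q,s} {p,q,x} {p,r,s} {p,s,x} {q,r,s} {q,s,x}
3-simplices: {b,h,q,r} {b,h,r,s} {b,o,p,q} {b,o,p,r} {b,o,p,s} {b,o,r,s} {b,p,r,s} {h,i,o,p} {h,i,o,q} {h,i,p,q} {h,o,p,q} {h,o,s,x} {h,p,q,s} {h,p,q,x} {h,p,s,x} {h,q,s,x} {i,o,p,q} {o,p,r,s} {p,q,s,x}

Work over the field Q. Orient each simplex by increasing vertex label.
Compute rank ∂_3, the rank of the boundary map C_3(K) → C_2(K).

rank∂_3=16

n_0=10 n_1=33 n_2=43 n_3=19  [Q]
∂1: piv[bh,bo,bp,bq,br,bs,hi,ht,hx] rk=9  ker:ho,hp,hq,hr,hs,io,ip,iq,is,op,oq,or,os,ox,pq,pr,ps,px,qr,qs,qx,rs,rt,sx
∂2: piv[bhq,bhr,bhs,bop,boq,bor,bos,bpq,bpr,bps,bqr,brs,hio,hip,hiq,hop,hoq,hox,hpx,hqs,hqx,hsx,ips] rk=23  ker:hos,hpq,hps,hqr,hrs,iop,ioq,ipq,opq,opr,ops,ors,osx,pqr,pqs,pqx,prs,psx,qrs,qsx
∂3: piv[bhqr,bhrs,bopq,bopr,bops,bors,bprs,hiop,hioq,hipq,hopq,hosx,hpqs,hpqx,hpsx,hqsx] rk=16  ker:iopq,oprs,pqsx
rk∂_3=16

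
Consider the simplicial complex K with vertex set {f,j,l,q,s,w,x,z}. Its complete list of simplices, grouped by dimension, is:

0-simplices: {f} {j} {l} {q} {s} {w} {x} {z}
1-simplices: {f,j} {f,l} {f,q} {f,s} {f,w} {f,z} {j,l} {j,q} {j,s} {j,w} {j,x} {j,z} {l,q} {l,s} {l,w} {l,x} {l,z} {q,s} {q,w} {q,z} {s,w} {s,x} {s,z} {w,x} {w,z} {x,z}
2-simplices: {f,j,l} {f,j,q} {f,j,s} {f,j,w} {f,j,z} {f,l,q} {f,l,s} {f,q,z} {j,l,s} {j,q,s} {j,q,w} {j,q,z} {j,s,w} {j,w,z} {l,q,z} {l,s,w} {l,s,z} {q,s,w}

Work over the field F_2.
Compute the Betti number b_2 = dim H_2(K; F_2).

b_2=3

n_0=8 n_1=26 n_2=18  [Z2]
∂1: piv[fj,fl,fq,fs,fw,fz,jx] rk=7  ker:jl,jq,js,jw,jz,lq,ls,lw,lx,lz,qs,qw,qz,sw,sx,sz,wx,wz,xz
∂2: piv[fjl,fjq,fjs,fjw,fjz,flq,fls,fqz,jqs,jqw,jsw,jwz,lqz,lsw,lsz] rk=15  ker:jls,jqz,qsw
b_2=(18−15)−0=3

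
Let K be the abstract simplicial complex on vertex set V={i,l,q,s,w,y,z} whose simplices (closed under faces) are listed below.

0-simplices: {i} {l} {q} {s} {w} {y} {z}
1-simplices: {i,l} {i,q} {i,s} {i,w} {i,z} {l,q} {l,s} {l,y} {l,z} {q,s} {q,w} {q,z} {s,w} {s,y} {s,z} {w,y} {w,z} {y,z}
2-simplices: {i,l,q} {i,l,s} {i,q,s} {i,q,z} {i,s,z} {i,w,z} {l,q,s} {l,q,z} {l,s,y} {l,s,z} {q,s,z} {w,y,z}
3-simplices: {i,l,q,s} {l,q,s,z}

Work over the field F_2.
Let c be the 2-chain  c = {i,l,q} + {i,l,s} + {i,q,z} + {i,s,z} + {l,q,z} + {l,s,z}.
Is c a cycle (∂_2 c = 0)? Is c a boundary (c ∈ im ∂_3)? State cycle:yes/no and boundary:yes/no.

cycle:yes boundary:no

n_0=7 n_1=18 n_2=12 n_3=2  [Z2]
∂1: piv[il,iq,is,iw,iz,ly] rk=6  ker:lq,ls,lz,qs,qw,qz,sw,sy,sz,wy,wz,yz
∂2: piv[ilq,ils,iqs,iqz,isz,iwz,lqz,lsy,wyz] rk=9  ker:lqs,lsz,qsz
∂3: piv[ilqs,lqsz] rk=2
∂2c = 0
c vs im∂3: residual ≠ 0 ⇒ not boundary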